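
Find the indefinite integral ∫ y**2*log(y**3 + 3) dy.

y**3*log(y**3 + 3)/3 - y**3/3 + log(y**3 + 3) + C

Let u = y**3 + 3, so du = (3*y**2) dy.
The integral becomes (1/3)·∫ log(u) du; integrate by parts with u′=log(u), dv′=du.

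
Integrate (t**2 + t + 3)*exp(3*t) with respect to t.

Use integration by parts with u = t**2 + t + 3, dv = exp(3*t) dt, so v = exp(3*t)/3.
Apply parts 2 times (tabular method): alternate signs, differentiate u down to 0, integrate dv up.

(9*t**2 + 3*t + 26)*exp(3*t)/27 + C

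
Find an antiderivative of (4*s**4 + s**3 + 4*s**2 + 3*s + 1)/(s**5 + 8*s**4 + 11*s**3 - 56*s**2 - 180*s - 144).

Factor the denominator: (s - 3)*(s + 2)**2*(s + 3)*(s + 4).
Partial-fraction decomposition: 1013/(28*(s + 4)) - 325/(6*(s + 3)) + 2161/(100*(s + 2)) - 67/(10*(s + 2)**2) + 397/(1050*(s - 3)).
Integrate each term; A/(s−a) gives A·log|s−a|; A/(s−a)² gives −A/(s−a).

397*log(s - 3)/1050 + 2161*log(s + 2)/100 - 325*log(s + 3)/6 + 1013*log(s + 4)/28 + 67/(10*s + 20) + C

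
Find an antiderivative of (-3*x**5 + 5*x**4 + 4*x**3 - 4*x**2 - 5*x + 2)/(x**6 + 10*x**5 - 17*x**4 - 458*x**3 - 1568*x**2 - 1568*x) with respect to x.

Factor the denominator: x*(x - 7)*(x + 2)*(x + 4)**2*(x + 7).
Partial-fraction decomposition: -12179/(882*(x + 7)) + 187657/(17424*(x + 4)) - 2027/(132*(x + 4)**2) + 7/(18*(x + 2)) - 37273/(106722*(x - 7)) - 1/(784*x).
Integrate each term; A/(x−a) gives A·log|x−a|; A/(x−a)² gives −A/(x−a).

-log(x)/784 - 37273*log(x - 7)/106722 + 7*log(x + 2)/18 + 187657*log(x + 4)/17424 - 12179*log(x + 7)/882 + 2027/(132*x + 528) + C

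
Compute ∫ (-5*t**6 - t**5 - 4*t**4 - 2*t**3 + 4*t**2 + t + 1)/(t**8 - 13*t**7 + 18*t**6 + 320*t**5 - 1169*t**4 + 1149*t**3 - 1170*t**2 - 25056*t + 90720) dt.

Factor the denominator: (t - 7)*(t - 6)*(t - 4)**2*(t + 3)*(t + 5)*(t**2 + 9).
Partial-fraction decomposition: 31*(6508*t + 20007)/(8319375*(t**2 + 9)) + 1169/(11016*(t + 5)) - 1819/(79380*(t + 3)) - 40892543/(9922500*(t - 4)) - 7529/(3150*(t - 4)**2) + 22411/(1620*(t - 6)) - 102523/(10440*(t - 7)).
Integrate each term; A/(t−a) gives A·log|t−a|; the (Bt+D)/(t²+p²) term gives a log and an atan.

-102523*log(t - 7)/10440 + 22411*log(t - 6)/1620 - 40892543*log(t - 4)/9922500 - 1819*log(t + 3)/79380 + 1169*log(t + 5)/11016 + 100874*log(t**2 + 9)/8319375 + 7657*atan(t/3)/308125 + 7529/(3150*t - 12600) + C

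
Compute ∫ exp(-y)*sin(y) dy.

Let I denote the integral. Integrate by parts with u = sin(y), dv = exp(-y) dy, so v = -exp(-y): I = -exp(-y)*sin(y) + ∫ exp(-y)*cos(y) dy.
Apply parts again with u = cos(y), dv = exp(-y) dy: ∫ exp(-y)*cos(y) dy = -exp(-y)*cos(y) − I. Substituting back brings back I: I = -exp(-y)*sin(y) - exp(-y)*cos(y) − I.
Solving for I: (1 + 1)·I equals the remaining terms, so I = (1/2)·(-exp(-y)*sin(y) - exp(-y)*cos(y)).

-exp(-y)*sin(y)/2 - exp(-y)*cos(y)/2 + C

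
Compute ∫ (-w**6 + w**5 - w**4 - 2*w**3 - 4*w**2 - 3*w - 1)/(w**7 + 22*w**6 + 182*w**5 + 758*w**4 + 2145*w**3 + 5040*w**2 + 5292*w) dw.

Factor the denominator: w*(w + 2)*(w + 6)*(w + 7)**2*(w**2 + 9).
Partial-fraction decomposition: (48956*w - 498741)/(2951910*(w**2 + 9)) + 51779153/(1030225*(w + 7)) + 136347/(2030*(w + 7)**2) - 55423/(1080*(w + 6)) + 107/(2600*(w + 2)) - 1/(5292*w).
Integrate each term; A/(w−a) gives A·log|w−a|; the (Bw+D)/(w²+p²) term gives a log and an atan.

-log(w)/5292 + 107*log(w + 2)/2600 - 55423*log(w + 6)/1080 + 51779153*log(w + 7)/1030225 + 12239*log(w**2 + 9)/1475955 - 166247*atan(w/3)/2951910 - 136347/(2030*w + 14210) + C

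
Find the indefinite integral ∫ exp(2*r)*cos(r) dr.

Let I denote the integral. Integrate by parts with u = cos(r), dv = exp(2*r) dr, so v = exp(2*r)/2: I = exp(2*r)*cos(r)/2 + (1/2)·∫ exp(2*r)*sin(r) dr.
Apply parts again with u = sin(r), dv = exp(2*r) dr: ∫ exp(2*r)*sin(r) dr = exp(2*r)*sin(r)/2 − (1/2)·I. Substituting back brings back I: I = exp(2*r)*sin(r)/4 + exp(2*r)*cos(r)/2 − (1/4)·I.
Solving for I: (1 + 1/4)·I equals the remaining terms, so I = (4/5)·(exp(2*r)*sin(r)/4 + exp(2*r)*cos(r)/2).

exp(2*r)*sin(r)/5 + 2*exp(2*r)*cos(r)/5 + C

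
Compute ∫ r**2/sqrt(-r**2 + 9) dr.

Substitute r = 3·sin(θ), so dr = 3·cos(θ) dθ and the radical becomes sqrt(-r**2 + 9) = 3·cos(θ) by the Pythagorean identity.
Integrate the resulting trig expression in θ, then back-substitute θ = asin(r/3), sin(θ) = r/3, cos(θ) = sqrt(-r**2 + 9)/3 (absorbing any constant into C).

-r*sqrt(-r**2 + 9)/2 + 9*asin(r/3)/2 + C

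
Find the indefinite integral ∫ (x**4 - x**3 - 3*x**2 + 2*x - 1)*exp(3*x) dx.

(27*x**4 - 63*x**3 - 18*x**2 + 66*x - 49)*exp(3*x)/81 + C

Use integration by parts with u = x**4 - x**3 - 3*x**2 + 2*x - 1, dv = exp(3*x) dx, so v = exp(3*x)/3.
Apply parts 4 times (tabular method): alternate signs, differentiate u down to 0, integrate dv up.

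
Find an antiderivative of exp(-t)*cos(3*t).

3*exp(-t)*sin(3*t)/10 - exp(-t)*cos(3*t)/10 + C

Let I denote the integral. Integrate by parts with u = cos(3*t), dv = exp(-t) dt, so v = -exp(-t): I = -exp(-t)*cos(3*t) − 3·∫ exp(-t)*sin(3*t) dt.
Apply parts again with u = sin(3*t), dv = exp(-t) dt: ∫ exp(-t)*sin(3*t) dt = -exp(-t)*sin(3*t) + 3·I. Substituting back brings back I: I = 3*exp(-t)*sin(3*t) - exp(-t)*cos(3*t) − 9·I.
Solving for I: (1 + 9)·I equals the remaining terms, so I = (1/10)·(3*exp(-t)*sin(3*t) - exp(-t)*cos(3*t)).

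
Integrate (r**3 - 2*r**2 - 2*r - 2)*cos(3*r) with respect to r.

r**3*sin(3*r)/3 - 2*r**2*sin(3*r)/3 + r**2*cos(3*r)/3 - 8*r*sin(3*r)/9 - 4*r*cos(3*r)/9 - 14*sin(3*r)/27 - 8*cos(3*r)/27 + C

Use integration by parts with u = r**3 - 2*r**2 - 2*r - 2, dv = cos(3*r) dr, so v = sin(3*r)/3.
Apply parts 3 times (tabular method): alternate signs, differentiate u down to 0, integrate dv up.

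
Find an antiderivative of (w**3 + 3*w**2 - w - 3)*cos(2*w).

w**3*sin(2*w)/2 + 3*w**2*sin(2*w)/2 + 3*w**2*cos(2*w)/4 - 5*w*sin(2*w)/4 + 3*w*cos(2*w)/2 - 9*sin(2*w)/4 - 5*cos(2*w)/8 + C

Use integration by parts with u = w**3 + 3*w**2 - w - 3, dv = cos(2*w) dw, so v = sin(2*w)/2.
Apply parts 3 times (tabular method): alternate signs, differentiate u down to 0, integrate dv up.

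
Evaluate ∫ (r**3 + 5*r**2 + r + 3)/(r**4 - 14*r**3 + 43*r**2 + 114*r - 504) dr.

Factor the denominator: (r - 7)*(r - 6)*(r - 4)*(r + 3).
Partial-fraction decomposition: -1/(35*(r + 3)) + 151/(42*(r - 4)) - 45/(2*(r - 6)) + 299/(15*(r - 7)).
Integrate each term: A/(r−a) contributes A·log|r−a|.

299*log(r - 7)/15 - 45*log(r - 6)/2 + 151*log(r - 4)/42 - log(r + 3)/35 + C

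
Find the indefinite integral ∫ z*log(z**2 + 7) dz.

Let u = z**2 + 7, so du = (2*z) dz.
The integral becomes (1/2)·∫ log(u) du; integrate by parts with u′=log(u), dv′=du.

z**2*log(z**2 + 7)/2 - z**2/2 + 7*log(z**2 + 7)/2 + C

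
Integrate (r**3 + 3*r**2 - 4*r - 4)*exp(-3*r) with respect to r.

Use integration by parts with u = r**3 + 3*r**2 - 4*r - 4, dv = exp(-3*r) dr, so v = -exp(-3*r)/3.
Apply parts 3 times (tabular method): alternate signs, differentiate u down to 0, integrate dv up.

(-9*r**3 - 36*r**2 + 12*r + 40)*exp(-3*r)/27 + C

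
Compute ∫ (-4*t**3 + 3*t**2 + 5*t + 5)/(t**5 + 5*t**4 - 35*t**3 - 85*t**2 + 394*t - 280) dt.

-61*log(t - 4)/198 + 5*log(t - 2)/126 + log(t - 1)/16 - 185*log(t + 5)/252 + 1489*log(t + 7)/1584 + C

Factor the denominator: (t - 4)*(t - 2)*(t - 1)*(t + 5)*(t + 7).
Partial-fraction decomposition: 1489/(1584*(t + 7)) - 185/(252*(t + 5)) + 1/(16*(t - 1)) + 5/(126*(t - 2)) - 61/(198*(t - 4)).
Integrate each term: A/(t−a) contributes A·log|t−a|.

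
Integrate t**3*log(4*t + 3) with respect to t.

t**4*log(4*t + 3)/4 - t**4/16 + t**3/16 - 9*t**2/128 + 27*t/256 - 81*log(4*t + 3)/1024 + C

Use integration by parts with u = log(4*t + 3), dv = t**3 dt.
Then du = 4/(4*t + 3) dt and v = t**4/4.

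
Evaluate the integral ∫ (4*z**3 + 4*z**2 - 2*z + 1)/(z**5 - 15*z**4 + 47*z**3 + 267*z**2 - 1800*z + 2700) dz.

Factor the denominator: (z - 6)**2*(z - 5)*(z - 3)*(z + 5).
Partial-fraction decomposition: -389/(9680*(z + 5)) - 139/(144*(z - 3)) + 591/(20*(z - 5)) - 31085/(1089*(z - 6)) + 997/(33*(z - 6)**2).
Integrate each term; A/(z−a) gives A·log|z−a|; A/(z−a)² gives −A/(z−a).

-31085*log(z - 6)/1089 + 591*log(z - 5)/20 - 139*log(z - 3)/144 - 389*log(z + 5)/9680 - 997/(33*z - 198) + C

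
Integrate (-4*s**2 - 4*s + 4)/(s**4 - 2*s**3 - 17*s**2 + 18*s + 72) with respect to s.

Factor the denominator: (s - 4)*(s - 3)*(s + 2)*(s + 3).
Partial-fraction decomposition: 10/(21*(s + 3)) - 2/(15*(s + 2)) + 22/(15*(s - 3)) - 38/(21*(s - 4)).
Integrate each term: A/(s−a) contributes A·log|s−a|.

-38*log(s - 4)/21 + 22*log(s - 3)/15 - 2*log(s + 2)/15 + 10*log(s + 3)/21 + C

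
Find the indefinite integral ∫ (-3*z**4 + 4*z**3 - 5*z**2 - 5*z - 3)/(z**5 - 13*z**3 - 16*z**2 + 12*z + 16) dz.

Factor the denominator: (z - 4)*(z - 1)*(z + 1)*(z + 2)**2.
Partial-fraction decomposition: -13/(12*(z + 2)) + 31/(6*(z + 2)**2) - 1/(z + 1) + 2/(9*(z - 1)) - 41/(36*(z - 4)).
Integrate each term; A/(z−a) gives A·log|z−a|; A/(z−a)² gives −A/(z−a).

-41*log(z - 4)/36 + 2*log(z - 1)/9 - log(z + 1) - 13*log(z + 2)/12 - 31/(6*z + 12) + C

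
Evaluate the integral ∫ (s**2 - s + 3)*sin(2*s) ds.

-s**2*cos(2*s)/2 + s*sin(2*s)/2 + s*cos(2*s)/2 - sin(2*s)/4 - 5*cos(2*s)/4 + C

Use integration by parts with u = s**2 - s + 3, dv = sin(2*s) ds, so v = -cos(2*s)/2.
Apply parts 2 times (tabular method): alternate signs, differentiate u down to 0, integrate dv up.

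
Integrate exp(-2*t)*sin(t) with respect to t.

-2*exp(-2*t)*sin(t)/5 - exp(-2*t)*cos(t)/5 + C

Let I denote the integral. Integrate by parts with u = sin(t), dv = exp(-2*t) dt, so v = -exp(-2*t)/2: I = -exp(-2*t)*sin(t)/2 + (1/2)·∫ exp(-2*t)*cos(t) dt.
Apply parts again with u = cos(t), dv = exp(-2*t) dt: ∫ exp(-2*t)*cos(t) dt = -exp(-2*t)*cos(t)/2 − (1/2)·I. Substituting back brings back I: I = -exp(-2*t)*sin(t)/2 - exp(-2*t)*cos(t)/4 − (1/4)·I.
Solving for I: (1 + 1/4)·I equals the remaining terms, so I = (4/5)·(-exp(-2*t)*sin(t)/2 - exp(-2*t)*cos(t)/4).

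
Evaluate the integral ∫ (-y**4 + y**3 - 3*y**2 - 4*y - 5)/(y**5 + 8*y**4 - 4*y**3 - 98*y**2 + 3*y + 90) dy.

Factor the denominator: (y - 3)*(y - 1)*(y + 1)*(y + 5)*(y + 6).
Partial-fraction decomposition: -1601/(315*(y + 6)) + 135/(32*(y + 5)) - 3/(80*(y + 1)) + 1/(14*(y - 1)) - 49/(288*(y - 3)).
Integrate each term: A/(y−a) contributes A·log|y−a|.

-49*log(y - 3)/288 + log(y - 1)/14 - 3*log(y + 1)/80 + 135*log(y + 5)/32 - 1601*log(y + 6)/315 + C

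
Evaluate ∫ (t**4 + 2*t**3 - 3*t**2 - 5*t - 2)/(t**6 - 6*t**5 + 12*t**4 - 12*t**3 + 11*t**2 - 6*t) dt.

Factor the denominator: t*(t - 3)*(t - 2)*(t - 1)*(t**2 + 1).
Partial-fraction decomposition: (7*t - 2)/(10*(t**2 + 1)) - 7/(4*(t - 1)) - 4/(5*(t - 2)) + 91/(60*(t - 3)) + 1/(3*t).
Integrate each term; A/(t−a) gives A·log|t−a|; the (Bt+D)/(t²+p²) term gives a log and an atan.

log(t)/3 + 91*log(t - 3)/60 - 4*log(t - 2)/5 - 7*log(t - 1)/4 + 7*log(t**2 + 1)/20 - atan(t)/5 + C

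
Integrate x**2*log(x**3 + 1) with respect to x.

x**3*log(x**3 + 1)/3 - x**3/3 + log(x**3 + 1)/3 + C

Let u = x**3 + 1, so du = (3*x**2) dx.
The integral becomes (1/3)·∫ log(u) du; integrate by parts with u′=log(u), dv′=du.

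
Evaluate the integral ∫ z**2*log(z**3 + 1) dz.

Let u = z**3 + 1, so du = (3*z**2) dz.
The integral becomes (1/3)·∫ log(u) du; integrate by parts with u′=log(u), dv′=du.

z**3*log(z**3 + 1)/3 - z**3/3 + log(z**3 + 1)/3 + C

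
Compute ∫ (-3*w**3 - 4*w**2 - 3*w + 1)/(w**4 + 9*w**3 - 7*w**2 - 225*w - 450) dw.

Factor the denominator: (w - 5)*(w + 3)*(w + 5)*(w + 6).
Partial-fraction decomposition: -523/(33*(w + 6)) + 291/(20*(w + 5)) - 55/(48*(w + 3)) - 489/(880*(w - 5)).
Integrate each term: A/(w−a) contributes A·log|w−a|.

-489*log(w - 5)/880 - 55*log(w + 3)/48 + 291*log(w + 5)/20 - 523*log(w + 6)/33 + C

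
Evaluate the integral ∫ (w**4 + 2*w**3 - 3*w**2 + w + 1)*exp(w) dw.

Use integration by parts with u = w**4 + 2*w**3 - 3*w**2 + w + 1, dv = exp(w) dw, so v = exp(w).
Apply parts 4 times (tabular method): alternate signs, differentiate u down to 0, integrate dv up.

(w**4 - 2*w**3 + 3*w**2 - 5*w + 6)*exp(w) + C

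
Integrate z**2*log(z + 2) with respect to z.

z**3*log(z + 2)/3 - z**3/9 + z**2/3 - 4*z/3 + 8*log(z + 2)/3 + C

Use integration by parts with u = log(z + 2), dv = z**2 dz.
Then du = 1/(z + 2) dz and v = z**3/3.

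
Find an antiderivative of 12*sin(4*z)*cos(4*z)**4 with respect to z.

-3*cos(4*z)**5/5 + C

Let u = cos(4*z), so du = (-4*sin(4*z)) dz.
Rewriting, the integral becomes -3·∫ u^4 du = -3·u^5/5.
Substituting back, u = cos(4*z).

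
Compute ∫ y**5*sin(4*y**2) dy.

-y**4*cos(4*y**2)/8 + y**2*sin(4*y**2)/16 + cos(4*y**2)/64 + C

Let u = y², du = 2y dy; rewrite as (1/2)∫ u^2·sin(4u) du.
Now integrate by parts 2 times.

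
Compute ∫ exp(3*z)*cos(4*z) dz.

Let I denote the integral. Integrate by parts with u = cos(4*z), dv = exp(3*z) dz, so v = exp(3*z)/3: I = exp(3*z)*cos(4*z)/3 + (4/3)·∫ exp(3*z)*sin(4*z) dz.
Apply parts again with u = sin(4*z), dv = exp(3*z) dz: ∫ exp(3*z)*sin(4*z) dz = exp(3*z)*sin(4*z)/3 − (4/3)·I. Substituting back brings back I: I = 4*exp(3*z)*sin(4*z)/9 + exp(3*z)*cos(4*z)/3 − (16/9)·I.
Solving for I: (1 + 16/9)·I equals the remaining terms, so I = (9/25)·(4*exp(3*z)*sin(4*z)/9 + exp(3*z)*cos(4*z)/3).

4*exp(3*z)*sin(4*z)/25 + 3*exp(3*z)*cos(4*z)/25 + C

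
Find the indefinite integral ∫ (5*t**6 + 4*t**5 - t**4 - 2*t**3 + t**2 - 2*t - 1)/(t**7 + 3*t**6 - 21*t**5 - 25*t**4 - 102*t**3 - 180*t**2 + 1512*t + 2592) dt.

Factor the denominator: (t - 4)*(t - 3)*(t + 2)**2*(t + 6)*(t**2 + 9).
Partial-fraction decomposition: 2*(189887*t - 178677)/(570375*(t**2 + 9)) + 201359/(64800*(t + 6)) - 431771/(1216800*(t + 2)) + 199/(1560*(t + 2)**2) - 2242/(2025*(t - 3)) + 24199/(9000*(t - 4)).
Integrate each term; A/(t−a) gives A·log|t−a|; the (Bt+D)/(t²+p²) term gives a log and an atan.

24199*log(t - 4)/9000 - 2242*log(t - 3)/2025 - 431771*log(t + 2)/1216800 + 201359*log(t + 6)/64800 + 189887*log(t**2 + 9)/570375 - 39706*atan(t/3)/190125 - 199/(1560*t + 3120) + C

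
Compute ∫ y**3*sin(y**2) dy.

-y**2*cos(y**2)/2 + sin(y**2)/2 + C

Let u = y², du = 2y dy; rewrite as (1/2)∫ u^1·sin(1u) du.
Now integrate by parts 1 time.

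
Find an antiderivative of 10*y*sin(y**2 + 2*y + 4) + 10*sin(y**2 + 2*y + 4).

-5*cos(y**2 + 2*y + 4) + C

Let u = y**2 + 2*y + 4, so du = (2*y + 2) dy.
Rewriting, the integral becomes 5·∫ sin(u) du = 5·-cos(u).
Substituting back, u = y**2 + 2*y + 4.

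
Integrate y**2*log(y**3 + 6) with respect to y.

Let u = y**3 + 6, so du = (3*y**2) dy.
The integral becomes (1/3)·∫ log(u) du; integrate by parts with u′=log(u), dv′=du.

y**3*log(y**3 + 6)/3 - y**3/3 + 2*log(y**3 + 6) + C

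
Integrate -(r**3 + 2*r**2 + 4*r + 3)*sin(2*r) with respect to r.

r**3*cos(2*r)/2 - 3*r**2*sin(2*r)/4 + r**2*cos(2*r) - r*sin(2*r) + 5*r*cos(2*r)/4 - 5*sin(2*r)/8 + cos(2*r) + C

Use integration by parts with u = r**3 + 2*r**2 + 4*r + 3, dv = -sin(2*r) dr, so v = cos(2*r)/2.
Apply parts 3 times (tabular method): alternate signs, differentiate u down to 0, integrate dv up.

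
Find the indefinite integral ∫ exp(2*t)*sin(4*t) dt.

exp(2*t)*sin(4*t)/10 - exp(2*t)*cos(4*t)/5 + C

Let I denote the integral. Integrate by parts with u = sin(4*t), dv = exp(2*t) dt, so v = exp(2*t)/2: I = exp(2*t)*sin(4*t)/2 − 2·∫ exp(2*t)*cos(4*t) dt.
Apply parts again with u = cos(4*t), dv = exp(2*t) dt: ∫ exp(2*t)*cos(4*t) dt = exp(2*t)*cos(4*t)/2 + 2·I. Substituting back brings back I: I = exp(2*t)*sin(4*t)/2 - exp(2*t)*cos(4*t) − 4·I.
Solving for I: (1 + 4)·I equals the remaining terms, so I = (1/5)·(exp(2*t)*sin(4*t)/2 - exp(2*t)*cos(4*t)).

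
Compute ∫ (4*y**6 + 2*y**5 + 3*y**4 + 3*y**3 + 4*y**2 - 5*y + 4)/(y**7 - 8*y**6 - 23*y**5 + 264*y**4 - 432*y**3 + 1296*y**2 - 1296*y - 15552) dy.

707*log(y - 6)/6912 + 81*log(y - 4)/25 - 41*log(y + 2)/3328 + 17449*log(y + 6)/25920 - 83*log(y**2 + 9)/52650 + 4406*atan(y/3)/26325 - 20683/(864*y - 5184) + C

Factor the denominator: (y - 6)**2*(y - 4)*(y + 2)*(y + 6)*(y**2 + 9).
Partial-fraction decomposition: -(83*y - 13218)/(26325*(y**2 + 9)) + 17449/(25920*(y + 6)) - 41/(3328*(y + 2)) + 81/(25*(y - 4)) + 707/(6912*(y - 6)) + 20683/(864*(y - 6)**2).
Integrate each term; A/(y−a) gives A·log|y−a|; the (By+D)/(y²+p²) term gives a log and an atan.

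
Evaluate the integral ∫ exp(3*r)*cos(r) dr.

exp(3*r)*sin(r)/10 + 3*exp(3*r)*cos(r)/10 + C

Let I denote the integral. Integrate by parts with u = cos(r), dv = exp(3*r) dr, so v = exp(3*r)/3: I = exp(3*r)*cos(r)/3 + (1/3)·∫ exp(3*r)*sin(r) dr.
Apply parts again with u = sin(r), dv = exp(3*r) dr: ∫ exp(3*r)*sin(r) dr = exp(3*r)*sin(r)/3 − (1/3)·I. Substituting back brings back I: I = exp(3*r)*sin(r)/9 + exp(3*r)*cos(r)/3 − (1/9)·I.
Solving for I: (1 + 1/9)·I equals the remaining terms, so I = (9/10)·(exp(3*r)*sin(r)/9 + exp(3*r)*cos(r)/3).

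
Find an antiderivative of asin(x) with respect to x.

Use integration by parts with u = arcsin(x), dv = dx.
Then du = 1/sqrt(-x**2 + 1) dx.

x*asin(x) + sqrt(-x**2 + 1) + C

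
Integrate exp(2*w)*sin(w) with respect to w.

2*exp(2*w)*sin(w)/5 - exp(2*w)*cos(w)/5 + C

Let I denote the integral. Integrate by parts with u = sin(w), dv = exp(2*w) dw, so v = exp(2*w)/2: I = exp(2*w)*sin(w)/2 − (1/2)·∫ exp(2*w)*cos(w) dw.
Apply parts again with u = cos(w), dv = exp(2*w) dw: ∫ exp(2*w)*cos(w) dw = exp(2*w)*cos(w)/2 + (1/2)·I. Substituting back brings back I: I = exp(2*w)*sin(w)/2 - exp(2*w)*cos(w)/4 − (1/4)·I.
Solving for I: (1 + 1/4)·I equals the remaining terms, so I = (4/5)·(exp(2*w)*sin(w)/2 - exp(2*w)*cos(w)/4).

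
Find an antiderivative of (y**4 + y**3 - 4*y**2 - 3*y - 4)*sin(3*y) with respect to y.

Use integration by parts with u = y**4 + y**3 - 4*y**2 - 3*y - 4, dv = sin(3*y) dy, so v = -cos(3*y)/3.
Apply parts 4 times (tabular method): alternate signs, differentiate u down to 0, integrate dv up.

-y**4*cos(3*y)/3 + 4*y**3*sin(3*y)/9 - y**3*cos(3*y)/3 + y**2*sin(3*y)/3 + 16*y**2*cos(3*y)/9 - 32*y*sin(3*y)/27 + 11*y*cos(3*y)/9 - 11*sin(3*y)/27 + 76*cos(3*y)/81 + C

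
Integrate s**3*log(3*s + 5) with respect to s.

s**4*log(3*s + 5)/4 - s**4/16 + 5*s**3/36 - 25*s**2/72 + 125*s/108 - 625*log(3*s + 5)/324 + C

Use integration by parts with u = log(3*s + 5), dv = s**3 ds.
Then du = 3/(3*s + 5) ds and v = s**4/4.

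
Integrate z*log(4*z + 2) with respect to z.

z**2*log(4*z + 2)/2 - z**2/4 + z/4 - log(2*z + 1)/8 + C

Use integration by parts with u = log(4*z + 2), dv = z dz.
Then du = 4/(4*z + 2) dz and v = z**2/2.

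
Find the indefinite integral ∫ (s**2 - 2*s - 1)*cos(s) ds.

s**2*sin(s) - 2*s*sin(s) + 2*s*cos(s) - 3*sin(s) - 2*cos(s) + C

Use integration by parts with u = s**2 - 2*s - 1, dv = cos(s) ds, so v = sin(s).
Apply parts 2 times (tabular method): alternate signs, differentiate u down to 0, integrate dv up.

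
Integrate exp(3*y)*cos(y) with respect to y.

Let I denote the integral. Integrate by parts with u = cos(y), dv = exp(3*y) dy, so v = exp(3*y)/3: I = exp(3*y)*cos(y)/3 + (1/3)·∫ exp(3*y)*sin(y) dy.
Apply parts again with u = sin(y), dv = exp(3*y) dy: ∫ exp(3*y)*sin(y) dy = exp(3*y)*sin(y)/3 − (1/3)·I. Substituting back brings back I: I = exp(3*y)*sin(y)/9 + exp(3*y)*cos(y)/3 − (1/9)·I.
Solving for I: (1 + 1/9)·I equals the remaining terms, so I = (9/10)·(exp(3*y)*sin(y)/9 + exp(3*y)*cos(y)/3).

exp(3*y)*sin(y)/10 + 3*exp(3*y)*cos(y)/10 + C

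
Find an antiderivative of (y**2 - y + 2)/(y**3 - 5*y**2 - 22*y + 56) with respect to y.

Factor the denominator: (y - 7)*(y - 2)*(y + 4).
Partial-fraction decomposition: 1/(3*(y + 4)) - 2/(15*(y - 2)) + 4/(5*(y - 7)).
Integrate each term: A/(y−a) contributes A·log|y−a|.

4*log(y - 7)/5 - 2*log(y - 2)/15 + log(y + 4)/3 + C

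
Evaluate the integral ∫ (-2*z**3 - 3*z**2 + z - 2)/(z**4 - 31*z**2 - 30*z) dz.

Factor the denominator: z*(z - 6)*(z + 1)*(z + 5).
Partial-fraction decomposition: -42/(55*(z + 5)) - 1/(7*(z + 1)) - 268/(231*(z - 6)) + 1/(15*z).
Integrate each term: A/(z−a) contributes A·log|z−a|.

log(z)/15 - 268*log(z - 6)/231 - log(z + 1)/7 - 42*log(z + 5)/55 + C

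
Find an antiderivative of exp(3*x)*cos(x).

exp(3*x)*sin(x)/10 + 3*exp(3*x)*cos(x)/10 + C

Let I denote the integral. Integrate by parts with u = cos(x), dv = exp(3*x) dx, so v = exp(3*x)/3: I = exp(3*x)*cos(x)/3 + (1/3)·∫ exp(3*x)*sin(x) dx.
Apply parts again with u = sin(x), dv = exp(3*x) dx: ∫ exp(3*x)*sin(x) dx = exp(3*x)*sin(x)/3 − (1/3)·I. Substituting back brings back I: I = exp(3*x)*sin(x)/9 + exp(3*x)*cos(x)/3 − (1/9)·I.
Solving for I: (1 + 1/9)·I equals the remaining terms, so I = (9/10)·(exp(3*x)*sin(x)/9 + exp(3*x)*cos(x)/3).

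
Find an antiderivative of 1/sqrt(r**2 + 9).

Substitute r = 3·tan(θ), so dr = 3·sec(θ)^2 dθ and the radical becomes sqrt(r**2 + 9) = 3·sec(θ) by the Pythagorean identity.
Integrate the resulting trig expression in θ, then back-substitute tan(θ) = r/3, sec(θ) = sqrt(r**2 + 9)/3 (absorbing any constant into C).

log(r + sqrt(r**2 + 9)) + C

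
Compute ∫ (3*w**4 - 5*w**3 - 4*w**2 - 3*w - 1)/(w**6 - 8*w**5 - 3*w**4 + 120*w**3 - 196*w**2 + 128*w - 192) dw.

529*log(w - 6)/592 - 371*log(w - 4)/544 - log(w - 2)/16 - 69*log(w + 4)/544 - 7*log(w**2 + 1)/629 - 10*atan(w)/629 + C

Factor the denominator: (w - 6)*(w - 4)*(w - 2)*(w + 4)*(w**2 + 1).
Partial-fraction decomposition: -2*(7*w + 5)/(629*(w**2 + 1)) - 69/(544*(w + 4)) - 1/(16*(w - 2)) - 371/(544*(w - 4)) + 529/(592*(w - 6)).
Integrate each term; A/(w−a) gives A·log|w−a|; the (Bw+D)/(w²+p²) term gives a log and an atan.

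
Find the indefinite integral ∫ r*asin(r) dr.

Use integration by parts with u = arcsin(r), dv = r dr.
Then du = 1/sqrt(-r**2 + 1) dr.

r**2*asin(r)/2 + r*sqrt(-r**2 + 1)/4 - asin(r)/4 + C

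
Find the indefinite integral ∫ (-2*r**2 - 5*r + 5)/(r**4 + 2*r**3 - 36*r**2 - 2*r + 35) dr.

-35*log(r - 5)/144 + log(r - 1)/32 + log(r + 1)/9 + 29*log(r + 7)/288 + C

Factor the denominator: (r - 5)*(r - 1)*(r + 1)*(r + 7).
Partial-fraction decomposition: 29/(288*(r + 7)) + 1/(9*(r + 1)) + 1/(32*(r - 1)) - 35/(144*(r - 5)).
Integrate each term: A/(r−a) contributes A·log|r−a|.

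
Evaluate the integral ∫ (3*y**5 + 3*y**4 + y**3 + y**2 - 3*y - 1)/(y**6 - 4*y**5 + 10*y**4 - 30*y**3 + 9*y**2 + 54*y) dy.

Factor the denominator: y*(y - 3)*(y - 2)*(y + 1)*(y**2 + 9).
Partial-fraction decomposition: (1141*y + 17349)/(3510*(y**2 + 9)) - 1/(60*(y + 1)) - 149/(78*(y - 2)) + 499/(108*(y - 3)) - 1/(54*y).
Integrate each term; A/(y−a) gives A·log|y−a|; the (By+D)/(y²+p²) term gives a log and an atan.

-log(y)/54 + 499*log(y - 3)/108 - 149*log(y - 2)/78 - log(y + 1)/60 + 1141*log(y**2 + 9)/7020 + 5783*atan(y/3)/3510 + C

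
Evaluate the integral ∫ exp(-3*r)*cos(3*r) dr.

exp(-3*r)*sin(3*r)/6 - exp(-3*r)*cos(3*r)/6 + C

Let I denote the integral. Integrate by parts with u = cos(3*r), dv = exp(-3*r) dr, so v = -exp(-3*r)/3: I = -exp(-3*r)*cos(3*r)/3 − ∫ exp(-3*r)*sin(3*r) dr.
Apply parts again with u = sin(3*r), dv = exp(-3*r) dr: ∫ exp(-3*r)*sin(3*r) dr = -exp(-3*r)*sin(3*r)/3 + I. Substituting back brings back I: I = exp(-3*r)*sin(3*r)/3 - exp(-3*r)*cos(3*r)/3 − I.
Solving for I: (1 + 1)·I equals the remaining terms, so I = (1/2)·(exp(-3*r)*sin(3*r)/3 - exp(-3*r)*cos(3*r)/3).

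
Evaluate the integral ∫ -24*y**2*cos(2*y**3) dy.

-4*sin(2*y**3) + C

Let u = 2*y**3, so du = (6*y**2) dy.
Rewriting, the integral becomes -4·∫ cos(u) du = -4·sin(u).
Substituting back, u = 2*y**3.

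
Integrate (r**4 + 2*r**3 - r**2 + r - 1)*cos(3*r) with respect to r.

Use integration by parts with u = r**4 + 2*r**3 - r**2 + r - 1, dv = cos(3*r) dr, so v = sin(3*r)/3.
Apply parts 4 times (tabular method): alternate signs, differentiate u down to 0, integrate dv up.

r**4*sin(3*r)/3 + 2*r**3*sin(3*r)/3 + 4*r**3*cos(3*r)/9 - 7*r**2*sin(3*r)/9 + 2*r**2*cos(3*r)/3 - r*sin(3*r)/9 - 14*r*cos(3*r)/27 - 13*sin(3*r)/81 - cos(3*r)/27 + C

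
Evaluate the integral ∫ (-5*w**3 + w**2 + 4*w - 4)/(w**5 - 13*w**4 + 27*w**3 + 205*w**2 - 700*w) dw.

Factor the denominator: w*(w - 7)*(w - 5)**2*(w + 4).
Partial-fraction decomposition: 79/(891*(w + 4)) + 21209/(4050*(w - 5)) + 292/(45*(w - 5)**2) - 821/(154*(w - 7)) + 1/(175*w).
Integrate each term; A/(w−a) gives A·log|w−a|; A/(w−a)² gives −A/(w−a).

log(w)/175 - 821*log(w - 7)/154 + 21209*log(w - 5)/4050 + 79*log(w + 4)/891 - 292/(45*w - 225) + C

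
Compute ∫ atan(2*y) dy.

y*atan(2*y) - log(4*y**2 + 1)/4 + C

Use integration by parts with u = arctan(2*y), dv = dy.
Then du = 2/(4*y**2 + 1) dy.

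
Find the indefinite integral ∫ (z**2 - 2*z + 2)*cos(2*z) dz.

Use integration by parts with u = z**2 - 2*z + 2, dv = cos(2*z) dz, so v = sin(2*z)/2.
Apply parts 2 times (tabular method): alternate signs, differentiate u down to 0, integrate dv up.

z**2*sin(2*z)/2 - z*sin(2*z) + z*cos(2*z)/2 + 3*sin(2*z)/4 - cos(2*z)/2 + C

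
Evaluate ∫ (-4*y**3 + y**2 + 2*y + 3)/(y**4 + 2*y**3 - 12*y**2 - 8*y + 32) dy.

Factor the denominator: (y - 2)**2*(y + 2)*(y + 4).
Partial-fraction decomposition: -89/(24*(y + 4)) + 35/(32*(y + 2)) - 133/(96*(y - 2)) - 7/(8*(y - 2)**2).
Integrate each term; A/(y−a) gives A·log|y−a|; A/(y−a)² gives −A/(y−a).

-133*log(y - 2)/96 + 35*log(y + 2)/32 - 89*log(y + 4)/24 + 7/(8*y - 16) + C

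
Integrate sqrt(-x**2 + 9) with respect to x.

x*sqrt(-x**2 + 9)/2 + 9*asin(x/3)/2 + C

Substitute x = 3·sin(θ), so dx = 3·cos(θ) dθ and the radical becomes sqrt(-x**2 + 9) = 3·cos(θ) by the Pythagorean identity.
Integrate the resulting trig expression in θ, then back-substitute θ = asin(x/3), sin(θ) = x/3, cos(θ) = sqrt(-x**2 + 9)/3 (absorbing any constant into C).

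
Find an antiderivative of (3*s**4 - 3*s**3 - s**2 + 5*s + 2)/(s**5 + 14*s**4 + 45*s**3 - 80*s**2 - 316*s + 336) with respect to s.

2*log(s - 2)/27 - 3*log(s - 1)/140 + 463*log(s + 4)/90 - 559*log(s + 6)/14 + 4075*log(s + 7)/108 + C

Factor the denominator: (s - 2)*(s - 1)*(s + 4)*(s + 6)*(s + 7).
Partial-fraction decomposition: 4075/(108*(s + 7)) - 559/(14*(s + 6)) + 463/(90*(s + 4)) - 3/(140*(s - 1)) + 2/(27*(s - 2)).
Integrate each term: A/(s−a) contributes A·log|s−a|.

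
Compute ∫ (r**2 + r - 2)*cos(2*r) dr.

r**2*sin(2*r)/2 + r*sin(2*r)/2 + r*cos(2*r)/2 - 5*sin(2*r)/4 + cos(2*r)/4 + C

Use integration by parts with u = r**2 + r - 2, dv = cos(2*r) dr, so v = sin(2*r)/2.
Apply parts 2 times (tabular method): alternate signs, differentiate u down to 0, integrate dv up.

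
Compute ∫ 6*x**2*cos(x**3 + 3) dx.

Let u = x**3 + 3, so du = (3*x**2) dx.
Rewriting, the integral becomes 2·∫ cos(u) du = 2·sin(u).
Substituting back, u = x**3 + 3.

2*sin(x**3 + 3) + C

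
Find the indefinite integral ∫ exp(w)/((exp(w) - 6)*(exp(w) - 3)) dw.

log(exp(w) - 6)/3 - log(exp(w) - 3)/3 + C

Let u = e^w, du = e^w dw.
The integral becomes ∫ du/((u-6)(u-3)); decompose into partial fractions.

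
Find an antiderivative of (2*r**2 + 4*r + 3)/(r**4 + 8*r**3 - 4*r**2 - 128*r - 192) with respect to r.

Factor the denominator: (r - 4)*(r + 2)*(r + 4)*(r + 6).
Partial-fraction decomposition: -51/(80*(r + 6)) + 19/(32*(r + 4)) - 1/(16*(r + 2)) + 17/(160*(r - 4)).
Integrate each term: A/(r−a) contributes A·log|r−a|.

17*log(r - 4)/160 - log(r + 2)/16 + 19*log(r + 4)/32 - 51*log(r + 6)/80 + C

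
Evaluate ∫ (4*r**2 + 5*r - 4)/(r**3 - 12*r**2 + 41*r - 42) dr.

227*log(r - 7)/20 - 47*log(r - 3)/4 + 22*log(r - 2)/5 + C

Factor the denominator: (r - 7)*(r - 3)*(r - 2).
Partial-fraction decomposition: 22/(5*(r - 2)) - 47/(4*(r - 3)) + 227/(20*(r - 7)).
Integrate each term: A/(r−a) contributes A·log|r−a|.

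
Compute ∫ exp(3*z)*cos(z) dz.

Let I denote the integral. Integrate by parts with u = cos(z), dv = exp(3*z) dz, so v = exp(3*z)/3: I = exp(3*z)*cos(z)/3 + (1/3)·∫ exp(3*z)*sin(z) dz.
Apply parts again with u = sin(z), dv = exp(3*z) dz: ∫ exp(3*z)*sin(z) dz = exp(3*z)*sin(z)/3 − (1/3)·I. Substituting back brings back I: I = exp(3*z)*sin(z)/9 + exp(3*z)*cos(z)/3 − (1/9)·I.
Solving for I: (1 + 1/9)·I equals the remaining terms, so I = (9/10)·(exp(3*z)*sin(z)/9 + exp(3*z)*cos(z)/3).

exp(3*z)*sin(z)/10 + 3*exp(3*z)*cos(z)/10 + C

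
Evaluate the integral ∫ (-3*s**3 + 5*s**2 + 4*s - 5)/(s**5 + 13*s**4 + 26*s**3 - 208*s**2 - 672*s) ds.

Factor the denominator: s*(s - 4)*(s + 4)*(s + 6)*(s + 7).
Partial-fraction decomposition: 1241/(231*(s + 7)) - 799/(120*(s + 6)) + 251/(192*(s + 4)) - 101/(3520*(s - 4)) + 5/(672*s).
Integrate each term: A/(s−a) contributes A·log|s−a|.

5*log(s)/672 - 101*log(s - 4)/3520 + 251*log(s + 4)/192 - 799*log(s + 6)/120 + 1241*log(s + 7)/231 + C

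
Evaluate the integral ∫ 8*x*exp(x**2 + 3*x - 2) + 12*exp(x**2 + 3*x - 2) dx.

4*exp(x**2 + 3*x - 2) + C

Let u = x**2 + 3*x - 2, so du = (2*x + 3) dx.
Rewriting, the integral becomes 4·∫ e^u du = 4·e^u.
Substituting back, u = x**2 + 3*x - 2.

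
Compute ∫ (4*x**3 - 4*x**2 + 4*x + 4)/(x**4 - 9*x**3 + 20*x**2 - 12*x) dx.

Factor the denominator: x*(x - 6)*(x - 2)*(x - 1).
Partial-fraction decomposition: 8/(5*(x - 1)) - 7/(2*(x - 2)) + 187/(30*(x - 6)) - 1/(3*x).
Integrate each term: A/(x−a) contributes A·log|x−a|.

-log(x)/3 + 187*log(x - 6)/30 - 7*log(x - 2)/2 + 8*log(x - 1)/5 + C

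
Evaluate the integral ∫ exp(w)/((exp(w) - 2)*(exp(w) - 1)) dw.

log(exp(w) - 2) - log(exp(w) - 1) + C

Let u = e^w, du = e^w dw.
The integral becomes ∫ du/((u-2)(u-1)); decompose into partial fractions.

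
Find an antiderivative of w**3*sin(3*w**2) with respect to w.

Let u = w², du = 2w dw; rewrite as (1/2)∫ u^1·sin(3u) du.
Now integrate by parts 1 time.

-w**2*cos(3*w**2)/6 + sin(3*w**2)/18 + C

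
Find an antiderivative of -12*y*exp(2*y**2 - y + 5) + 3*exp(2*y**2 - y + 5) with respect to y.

-3*exp(2*y**2 - y + 5) + C

Let u = 2*y**2 - y + 5, so du = (4*y - 1) dy.
Rewriting, the integral becomes -3·∫ e^u du = -3·e^u.
Substituting back, u = 2*y**2 - y + 5.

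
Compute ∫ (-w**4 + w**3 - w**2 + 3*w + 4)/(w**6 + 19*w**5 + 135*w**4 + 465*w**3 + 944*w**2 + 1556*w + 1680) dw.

Factor the denominator: (w + 3)*(w + 4)*(w + 5)*(w + 7)*(w**2 + 4).
Partial-fraction decomposition: (648*w - 137)/(99905*(w**2 + 4)) + 1405/(636*(w + 7)) - 393/(58*(w + 5)) + 86/(15*(w + 4)) - 61/(52*(w + 3)).
Integrate each term; A/(w−a) gives A·log|w−a|; the (Bw+D)/(w²+p²) term gives a log and an atan.

-61*log(w + 3)/52 + 86*log(w + 4)/15 - 393*log(w + 5)/58 + 1405*log(w + 7)/636 + 324*log(w**2 + 4)/99905 - 137*atan(w/2)/199810 + C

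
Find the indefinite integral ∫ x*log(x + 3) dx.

Use integration by parts with u = log(x + 3), dv = x dx.
Then du = 1/(x + 3) dx and v = x**2/2.

x**2*log(x + 3)/2 - x**2/4 + 3*x/2 - 9*log(x + 3)/2 + C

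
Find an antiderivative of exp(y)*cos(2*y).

2*exp(y)*sin(2*y)/5 + exp(y)*cos(2*y)/5 + C

Let I denote the integral. Integrate by parts with u = cos(2*y), dv = exp(y) dy, so v = exp(y): I = exp(y)*cos(2*y) + 2·∫ exp(y)*sin(2*y) dy.
Apply parts again with u = sin(2*y), dv = exp(y) dy: ∫ exp(y)*sin(2*y) dy = exp(y)*sin(2*y) − 2·I. Substituting back brings back I: I = 2*exp(y)*sin(2*y) + exp(y)*cos(2*y) − 4·I.
Solving for I: (1 + 4)·I equals the remaining terms, so I = (1/5)·(2*exp(y)*sin(2*y) + exp(y)*cos(2*y)).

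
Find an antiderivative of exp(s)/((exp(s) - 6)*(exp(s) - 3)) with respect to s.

Let u = e^s, du = e^s ds.
The integral becomes ∫ du/((u-3)(u-6)); decompose into partial fractions.

log(exp(s) - 6)/3 - log(exp(s) - 3)/3 + C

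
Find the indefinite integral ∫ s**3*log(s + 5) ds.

s**4*log(s + 5)/4 - s**4/16 + 5*s**3/12 - 25*s**2/8 + 125*s/4 - 625*log(s + 5)/4 + C

Use integration by parts with u = log(s + 5), dv = s**3 ds.
Then du = 1/(s + 5) ds and v = s**4/4.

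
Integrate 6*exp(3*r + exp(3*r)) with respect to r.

2*exp(exp(3*r)) + C

Let u = exp(3*r), so du = (3*exp(3*r)) dr.
Rewriting, the integral becomes 2·∫ e^u du = 2·e^u.
Substituting back, u = exp(3*r).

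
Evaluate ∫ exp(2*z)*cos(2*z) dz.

Let I denote the integral. Integrate by parts with u = cos(2*z), dv = exp(2*z) dz, so v = exp(2*z)/2: I = exp(2*z)*cos(2*z)/2 + ∫ exp(2*z)*sin(2*z) dz.
Apply parts again with u = sin(2*z), dv = exp(2*z) dz: ∫ exp(2*z)*sin(2*z) dz = exp(2*z)*sin(2*z)/2 − I. Substituting back brings back I: I = exp(2*z)*sin(2*z)/2 + exp(2*z)*cos(2*z)/2 − I.
Solving for I: (1 + 1)·I equals the remaining terms, so I = (1/2)·(exp(2*z)*sin(2*z)/2 + exp(2*z)*cos(2*z)/2).

exp(2*z)*sin(2*z)/4 + exp(2*z)*cos(2*z)/4 + C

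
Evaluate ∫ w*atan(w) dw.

Use integration by parts with u = arctan(w), dv = w dw.
Then du = 1/(w**2 + 1) dw.

w**2*atan(w)/2 - w/2 + atan(w)/2 + C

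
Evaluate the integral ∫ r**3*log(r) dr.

r**4*log(r)/4 - r**4/16 + C

Use integration by parts with u = log(r), dv = r**3 dr.
Then du = 1/r dr and v = r**4/4.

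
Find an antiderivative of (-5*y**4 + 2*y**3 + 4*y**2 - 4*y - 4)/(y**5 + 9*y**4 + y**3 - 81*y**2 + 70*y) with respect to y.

Factor the denominator: y*(y - 2)*(y - 1)*(y + 5)*(y + 7).
Partial-fraction decomposition: -4157/(336*(y + 7)) + 3259/(420*(y + 5)) + 7/(48*(y - 1)) - 10/(21*(y - 2)) - 2/(35*y).
Integrate each term: A/(y−a) contributes A·log|y−a|.

-2*log(y)/35 - 10*log(y - 2)/21 + 7*log(y - 1)/48 + 3259*log(y + 5)/420 - 4157*log(y + 7)/336 + C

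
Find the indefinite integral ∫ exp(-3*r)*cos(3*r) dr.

Let I denote the integral. Integrate by parts with u = cos(3*r), dv = exp(-3*r) dr, so v = -exp(-3*r)/3: I = -exp(-3*r)*cos(3*r)/3 − ∫ exp(-3*r)*sin(3*r) dr.
Apply parts again with u = sin(3*r), dv = exp(-3*r) dr: ∫ exp(-3*r)*sin(3*r) dr = -exp(-3*r)*sin(3*r)/3 + I. Substituting back brings back I: I = exp(-3*r)*sin(3*r)/3 - exp(-3*r)*cos(3*r)/3 − I.
Solving for I: (1 + 1)·I equals the remaining terms, so I = (1/2)·(exp(-3*r)*sin(3*r)/3 - exp(-3*r)*cos(3*r)/3).

exp(-3*r)*sin(3*r)/6 - exp(-3*r)*cos(3*r)/6 + C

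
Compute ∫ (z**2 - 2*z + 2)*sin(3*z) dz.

Use integration by parts with u = z**2 - 2*z + 2, dv = sin(3*z) dz, so v = -cos(3*z)/3.
Apply parts 2 times (tabular method): alternate signs, differentiate u down to 0, integrate dv up.

-z**2*cos(3*z)/3 + 2*z*sin(3*z)/9 + 2*z*cos(3*z)/3 - 2*sin(3*z)/9 - 16*cos(3*z)/27 + C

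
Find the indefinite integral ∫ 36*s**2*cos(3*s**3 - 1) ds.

Let u = 3*s**3 - 1, so du = (9*s**2) ds.
Rewriting, the integral becomes 4·∫ cos(u) du = 4·sin(u).
Substituting back, u = 3*s**3 - 1.

4*sin(3*s**3 - 1) + C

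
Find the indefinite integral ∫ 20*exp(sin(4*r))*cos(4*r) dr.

5*exp(sin(4*r)) + C

Let u = sin(4*r), so du = (4*cos(4*r)) dr.
Rewriting, the integral becomes 5·∫ e^u du = 5·e^u.
Substituting back, u = sin(4*r).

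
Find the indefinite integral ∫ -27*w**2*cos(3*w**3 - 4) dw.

Let u = 3*w**3 - 4, so du = (9*w**2) dw.
Rewriting, the integral becomes -3·∫ cos(u) du = -3·sin(u).
Substituting back, u = 3*w**3 - 4.

-3*sin(3*w**3 - 4) + C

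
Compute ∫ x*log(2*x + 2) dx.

x**2*log(2*x + 2)/2 - x**2/4 + x/2 - log(x + 1)/2 + C

Use integration by parts with u = log(2*x + 2), dv = x dx.
Then du = 2/(2*x + 2) dx and v = x**2/2.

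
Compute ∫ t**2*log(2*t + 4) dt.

t**3*log(2*t + 4)/3 - t**3/9 + t**2/3 - 4*t/3 + 8*log(t + 2)/3 + C

Use integration by parts with u = log(2*t + 4), dv = t**2 dt.
Then du = 2/(2*t + 4) dt and v = t**3/3.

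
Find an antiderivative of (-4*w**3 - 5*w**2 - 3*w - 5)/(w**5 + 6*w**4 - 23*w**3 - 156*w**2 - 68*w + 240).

Factor the denominator: (w - 5)*(w - 1)*(w + 2)*(w + 4)*(w + 6).
Partial-fraction decomposition: 697/(616*(w + 6)) - 61/(60*(w + 4)) + 13/(168*(w + 2)) + 17/(420*(w - 1)) - 215/(924*(w - 5)).
Integrate each term: A/(w−a) contributes A·log|w−a|.

-215*log(w - 5)/924 + 17*log(w - 1)/420 + 13*log(w + 2)/168 - 61*log(w + 4)/60 + 697*log(w + 6)/616 + C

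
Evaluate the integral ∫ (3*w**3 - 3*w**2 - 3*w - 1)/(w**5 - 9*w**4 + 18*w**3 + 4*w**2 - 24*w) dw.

log(w)/24 + 521*log(w - 6)/672 - 217*log(w - 2)/288 - 4*log(w + 1)/63 + 5/(24*w - 48) + C

Factor the denominator: w*(w - 6)*(w - 2)**2*(w + 1).
Partial-fraction decomposition: -4/(63*(w + 1)) - 217/(288*(w - 2)) - 5/(24*(w - 2)**2) + 521/(672*(w - 6)) + 1/(24*w).
Integrate each term; A/(w−a) gives A·log|w−a|; A/(w−a)² gives −A/(w−a).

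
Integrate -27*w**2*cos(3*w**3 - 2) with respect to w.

-3*sin(3*w**3 - 2) + C

Let u = 3*w**3 - 2, so du = (9*w**2) dw.
Rewriting, the integral becomes -3·∫ cos(u) du = -3·sin(u).
Substituting back, u = 3*w**3 - 2.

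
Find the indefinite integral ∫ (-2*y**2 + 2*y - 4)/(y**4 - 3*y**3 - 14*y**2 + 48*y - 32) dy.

-7*log(y - 4)/12 + 2*log(y - 2)/3 - 4*log(y - 1)/15 + 11*log(y + 4)/60 + C

Factor the denominator: (y - 4)*(y - 2)*(y - 1)*(y + 4).
Partial-fraction decomposition: 11/(60*(y + 4)) - 4/(15*(y - 1)) + 2/(3*(y - 2)) - 7/(12*(y - 4)).
Integrate each term: A/(y−a) contributes A·log|y−a|.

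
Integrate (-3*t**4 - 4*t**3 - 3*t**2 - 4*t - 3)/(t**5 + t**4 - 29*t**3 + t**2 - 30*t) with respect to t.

Factor the denominator: t*(t - 5)*(t + 6)*(t**2 + 1).
Partial-fraction decomposition: -3*(31*t - 1)/(962*(t**2 + 1)) - 1037/(814*(t + 6)) - 2473/(1430*(t - 5)) + 1/(10*t).
Integrate each term; A/(t−a) gives A·log|t−a|; the (Bt+D)/(t²+p²) term gives a log and an atan.

log(t)/10 - 2473*log(t - 5)/1430 - 1037*log(t + 6)/814 - 93*log(t**2 + 1)/1924 + 3*atan(t)/962 + C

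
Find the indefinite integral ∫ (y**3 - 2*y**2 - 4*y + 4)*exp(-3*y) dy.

Use integration by parts with u = y**3 - 2*y**2 - 4*y + 4, dv = exp(-3*y) dy, so v = -exp(-3*y)/3.
Apply parts 3 times (tabular method): alternate signs, differentiate u down to 0, integrate dv up.

(-9*y**3 + 9*y**2 + 42*y - 22)*exp(-3*y)/27 + C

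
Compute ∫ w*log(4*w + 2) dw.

w**2*log(4*w + 2)/2 - w**2/4 + w/4 - log(2*w + 1)/8 + C

Use integration by parts with u = log(4*w + 2), dv = w dw.
Then du = 4/(4*w + 2) dw and v = w**2/2.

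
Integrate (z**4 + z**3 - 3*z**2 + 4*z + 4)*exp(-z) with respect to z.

Use integration by parts with u = z**4 + z**3 - 3*z**2 + 4*z + 4, dv = exp(-z) dz, so v = -exp(-z).
Apply parts 4 times (tabular method): alternate signs, differentiate u down to 0, integrate dv up.

(-z**4 - 5*z**3 - 12*z**2 - 28*z - 32)*exp(-z) + C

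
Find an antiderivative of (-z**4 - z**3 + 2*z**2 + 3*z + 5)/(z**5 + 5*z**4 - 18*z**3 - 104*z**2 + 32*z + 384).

-271*log(z - 4)/896 + log(z - 2)/72 - 8*log(z + 3)/7 + 497*log(z + 4)/1152 - 167/(48*z + 192) + C

Factor the denominator: (z - 4)*(z - 2)*(z + 3)*(z + 4)**2.
Partial-fraction decomposition: 497/(1152*(z + 4)) + 167/(48*(z + 4)**2) - 8/(7*(z + 3)) + 1/(72*(z - 2)) - 271/(896*(z - 4)).
Integrate each term; A/(z−a) gives A·log|z−a|; A/(z−a)² gives −A/(z−a).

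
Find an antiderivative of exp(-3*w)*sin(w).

Let I denote the integral. Integrate by parts with u = sin(w), dv = exp(-3*w) dw, so v = -exp(-3*w)/3: I = -exp(-3*w)*sin(w)/3 + (1/3)·∫ exp(-3*w)*cos(w) dw.
Apply parts again with u = cos(w), dv = exp(-3*w) dw: ∫ exp(-3*w)*cos(w) dw = -exp(-3*w)*cos(w)/3 − (1/3)·I. Substituting back brings back I: I = -exp(-3*w)*sin(w)/3 - exp(-3*w)*cos(w)/9 − (1/9)·I.
Solving for I: (1 + 1/9)·I equals the remaining terms, so I = (9/10)·(-exp(-3*w)*sin(w)/3 - exp(-3*w)*cos(w)/9).

-3*exp(-3*w)*sin(w)/10 - exp(-3*w)*cos(w)/10 + C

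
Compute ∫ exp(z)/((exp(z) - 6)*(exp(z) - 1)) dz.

Let u = e^z, du = e^z dz.
The integral becomes ∫ du/((u-1)(u-6)); decompose into partial fractions.

log(exp(z) - 6)/5 - log(exp(z) - 1)/5 + C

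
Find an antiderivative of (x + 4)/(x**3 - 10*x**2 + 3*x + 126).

Factor the denominator: (x - 7)*(x - 6)*(x + 3).
Partial-fraction decomposition: 1/(90*(x + 3)) - 10/(9*(x - 6)) + 11/(10*(x - 7)).
Integrate each term: A/(x−a) contributes A·log|x−a|.

11*log(x - 7)/10 - 10*log(x - 6)/9 + log(x + 3)/90 + C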